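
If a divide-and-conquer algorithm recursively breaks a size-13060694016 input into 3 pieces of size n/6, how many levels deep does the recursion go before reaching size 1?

For divide and conquer with division factor 6:

Problem sizes at each level:
Level 0: 13060694016
Level 1: 2176782336
Level 2: 362797056
Level 3: 60466176
Level 4: 10077696
Level 5: 1679616
Level 6: 279936
Level 7: 46656
Level 8: 7776
Level 9: 1296
Level 10: 216
Level 11: 36
Level 12: 6
Level 13: 1

The root is level 0 and the size-1 base case is level 13 (the tree spans levels 0 through 13, i.e. 14 levels counting the root), so the depth is the number of divisions: log_6(13060694016) = 13

The recursion tree depth is log_6(13060694016) = 13. At each level, the problem size is divided by 6, so it takes 13 divisions to reduce to a base case of size 1. The algorithm makes 3 recursive calls at each level.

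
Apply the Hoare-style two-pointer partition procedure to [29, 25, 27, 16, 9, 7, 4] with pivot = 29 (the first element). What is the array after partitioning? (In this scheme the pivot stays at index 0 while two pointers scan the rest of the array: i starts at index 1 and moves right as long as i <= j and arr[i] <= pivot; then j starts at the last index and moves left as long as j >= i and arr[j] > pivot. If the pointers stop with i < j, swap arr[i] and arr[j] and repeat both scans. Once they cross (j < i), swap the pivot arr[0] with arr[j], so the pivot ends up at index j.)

Hoare-style two-pointer partition with pivot = 29:

Initial array: [29, 25, 27, 16, 9, 7, 4]

Pointers start at i = 1, j = 6.
i ends at 7, j ends at 6: the pointers have crossed (j < i), so scanning stops.

Swap pivot arr[0] with arr[6] to place pivot at position 6: [4, 25, 27, 16, 9, 7, 29]
Pivot position: 6

After partitioning with pivot 29, the array becomes [4, 25, 27, 16, 9, 7, 29]. The pivot is placed at index 6. All elements to the left of the pivot are <= 29, and all elements to the right are > 29.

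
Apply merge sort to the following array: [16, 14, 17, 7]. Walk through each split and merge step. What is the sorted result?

Merge sort trace:

Split: [16, 14, 17, 7] -> [16, 14] and [17, 7]
  Split: [16, 14] -> [16] and [14]
  Merge: [16] + [14] -> [14, 16]
  Split: [17, 7] -> [17] and [7]
  Merge: [17] + [7] -> [7, 17]
Merge: [14, 16] + [7, 17] -> [7, 14, 16, 17]

Final sorted array: [7, 14, 16, 17]

The merge sort proceeds by recursively splitting the array and merging sorted halves.
After all merges, the sorted array is [7, 14, 16, 17].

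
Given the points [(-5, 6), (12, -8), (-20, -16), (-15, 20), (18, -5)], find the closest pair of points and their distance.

Computing all pairwise distances among 5 points:

d((-5, 6), (12, -8)) = 22.0227
d((-5, 6), (-20, -16)) = 26.6271
d((-5, 6), (-15, 20)) = 17.2047
d((-5, 6), (18, -5)) = 25.4951
d((12, -8), (-20, -16)) = 32.9848
d((12, -8), (-15, 20)) = 38.8973
d((12, -8), (18, -5)) = 6.7082 <-- minimum
d((-20, -16), (-15, 20)) = 36.3456
d((-20, -16), (18, -5)) = 39.5601
d((-15, 20), (18, -5)) = 41.4005

Closest pair: (12, -8) and (18, -5) with distance 6.7082

The closest pair is (12, -8) and (18, -5) with Euclidean distance 6.7082. For 5 points, brute-force pairwise comparison is shown above. For large n, the divide-and-conquer algorithm (sort by x, recurse on halves, check the dividing strip) achieves O(n log n).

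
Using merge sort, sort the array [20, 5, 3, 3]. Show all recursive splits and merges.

Merge sort trace:

Split: [20, 5, 3, 3] -> [20, 5] and [3, 3]
  Split: [20, 5] -> [20] and [5]
  Merge: [20] + [5] -> [5, 20]
  Split: [3, 3] -> [3] and [3]
  Merge: [3] + [3] -> [3, 3]
Merge: [5, 20] + [3, 3] -> [3, 3, 5, 20]

Final sorted array: [3, 3, 5, 20]

The merge sort proceeds by recursively splitting the array and merging sorted halves.
After all merges, the sorted array is [3, 3, 5, 20].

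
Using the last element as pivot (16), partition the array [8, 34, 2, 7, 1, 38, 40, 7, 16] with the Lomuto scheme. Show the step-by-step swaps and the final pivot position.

Lomuto partition with pivot = 16:

Initial array: [8, 34, 2, 7, 1, 38, 40, 7, 16]

arr[0]=8 <= 16: swap with position 0, array becomes [8, 34, 2, 7, 1, 38, 40, 7, 16]
arr[1]=34 > 16: no swap
arr[2]=2 <= 16: swap with position 1, array becomes [8, 2, 34, 7, 1, 38, 40, 7, 16]
arr[3]=7 <= 16: swap with position 2, array becomes [8, 2, 7, 34, 1, 38, 40, 7, 16]
arr[4]=1 <= 16: swap with position 3, array becomes [8, 2, 7, 1, 34, 38, 40, 7, 16]
arr[5]=38 > 16: no swap
arr[6]=40 > 16: no swap
arr[7]=7 <= 16: swap with position 4, array becomes [8, 2, 7, 1, 7, 38, 40, 34, 16]

Place pivot at position 5: [8, 2, 7, 1, 7, 16, 40, 34, 38]
Pivot position: 5

After partitioning with pivot 16, the array becomes [8, 2, 7, 1, 7, 16, 40, 34, 38]. The pivot is placed at index 5. All elements to the left of the pivot are <= 16, and all elements to the right are > 16.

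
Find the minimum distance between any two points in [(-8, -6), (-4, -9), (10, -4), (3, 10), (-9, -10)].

Computing all pairwise distances among 5 points:

d((-8, -6), (-4, -9)) = 5.0
d((-8, -6), (10, -4)) = 18.1108
d((-8, -6), (3, 10)) = 19.4165
d((-8, -6), (-9, -10)) = 4.1231 <-- minimum
d((-4, -9), (10, -4)) = 14.8661
d((-4, -9), (3, 10)) = 20.2485
d((-4, -9), (-9, -10)) = 5.099
d((10, -4), (3, 10)) = 15.6525
d((10, -4), (-9, -10)) = 19.9249
d((3, 10), (-9, -10)) = 23.3238

Closest pair: (-8, -6) and (-9, -10) with distance 4.1231

The closest pair is (-8, -6) and (-9, -10) with Euclidean distance 4.1231. For 5 points, brute-force pairwise comparison is shown above. For large n, the divide-and-conquer algorithm (sort by x, recurse on halves, check the dividing strip) achieves O(n log n).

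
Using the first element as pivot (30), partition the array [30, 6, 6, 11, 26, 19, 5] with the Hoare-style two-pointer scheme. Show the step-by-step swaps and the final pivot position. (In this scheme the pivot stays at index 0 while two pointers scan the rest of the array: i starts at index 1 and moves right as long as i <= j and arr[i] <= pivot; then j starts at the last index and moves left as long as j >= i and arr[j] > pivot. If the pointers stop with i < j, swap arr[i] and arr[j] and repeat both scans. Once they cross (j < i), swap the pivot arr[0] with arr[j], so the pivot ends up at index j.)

Hoare-style two-pointer partition with pivot = 30:

Initial array: [30, 6, 6, 11, 26, 19, 5]

Pointers start at i = 1, j = 6.
i ends at 7, j ends at 6: the pointers have crossed (j < i), so scanning stops.

Swap pivot arr[0] with arr[6] to place pivot at position 6: [5, 6, 6, 11, 26, 19, 30]
Pivot position: 6

After partitioning with pivot 30, the array becomes [5, 6, 6, 11, 26, 19, 30]. The pivot is placed at index 6. All elements to the left of the pivot are <= 30, and all elements to the right are > 30.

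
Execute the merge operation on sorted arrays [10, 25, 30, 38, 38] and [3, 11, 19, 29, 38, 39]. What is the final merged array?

Merging process:

Compare 10 vs 3: take 3 from right. Merged: [3]
Compare 10 vs 11: take 10 from left. Merged: [3, 10]
Compare 25 vs 11: take 11 from right. Merged: [3, 10, 11]
Compare 25 vs 19: take 19 from right. Merged: [3, 10, 11, 19]
Compare 25 vs 29: take 25 from left. Merged: [3, 10, 11, 19, 25]
Compare 30 vs 29: take 29 from right. Merged: [3, 10, 11, 19, 25, 29]
Compare 30 vs 38: take 30 from left. Merged: [3, 10, 11, 19, 25, 29, 30]
Compare 38 vs 38: take 38 from left. Merged: [3, 10, 11, 19, 25, 29, 30, 38]
Compare 38 vs 38: take 38 from left. Merged: [3, 10, 11, 19, 25, 29, 30, 38, 38]
Append remaining from right: [38, 39]. Merged: [3, 10, 11, 19, 25, 29, 30, 38, 38, 38, 39]

Final merged array: [3, 10, 11, 19, 25, 29, 30, 38, 38, 38, 39]
Total comparisons: 9

The merged array is [3, 10, 11, 19, 25, 29, 30, 38, 38, 38, 39], requiring 9 comparisons. The merge step runs in O(n) time where n is the total number of elements.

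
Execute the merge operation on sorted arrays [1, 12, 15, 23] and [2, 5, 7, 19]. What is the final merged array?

Merging process:

Compare 1 vs 2: take 1 from left. Merged: [1]
Compare 12 vs 2: take 2 from right. Merged: [1, 2]
Compare 12 vs 5: take 5 from right. Merged: [1, 2, 5]
Compare 12 vs 7: take 7 from right. Merged: [1, 2, 5, 7]
Compare 12 vs 19: take 12 from left. Merged: [1, 2, 5, 7, 12]
Compare 15 vs 19: take 15 from left. Merged: [1, 2, 5, 7, 12, 15]
Compare 23 vs 19: take 19 from right. Merged: [1, 2, 5, 7, 12, 15, 19]
Append remaining from left: [23]. Merged: [1, 2, 5, 7, 12, 15, 19, 23]

Final merged array: [1, 2, 5, 7, 12, 15, 19, 23]
Total comparisons: 7

The merged array is [1, 2, 5, 7, 12, 15, 19, 23], requiring 7 comparisons. The merge step runs in O(n) time where n is the total number of elements.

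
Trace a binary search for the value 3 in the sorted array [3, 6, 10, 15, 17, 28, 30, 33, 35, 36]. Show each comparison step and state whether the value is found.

Binary search for 3 in [3, 6, 10, 15, 17, 28, 30, 33, 35, 36]:

lo=0, hi=9, mid=4, arr[mid]=17 -> 17 > 3, search left half
lo=0, hi=3, mid=1, arr[mid]=6 -> 6 > 3, search left half
lo=0, hi=0, mid=0, arr[mid]=3 -> Found target at index 0!

Binary search finds 3 at index 0 after 3 comparisons. The search repeatedly halves the search space by comparing with the middle element.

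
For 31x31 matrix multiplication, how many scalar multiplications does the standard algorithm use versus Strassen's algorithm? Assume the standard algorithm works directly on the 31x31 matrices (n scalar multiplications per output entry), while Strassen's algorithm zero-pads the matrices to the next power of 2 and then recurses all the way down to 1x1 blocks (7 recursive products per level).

Matrix multiplication for 31x31 matrices:

Strassen's algorithm requires power-of-2 dimensions. Pad 31x31 to 32x32 (next power of 2).

Standard algorithm: 31^3 = 29791 multiplications
Strassen's algorithm: 7^(log2(32)) = 7^5 = 16807 multiplications
Savings: 29791 - 16807 = 12984 multiplications

Standard: 29791 multiplications (31^3). Strassen: 16807 multiplications (7^5, after padding to 32x32). Strassen reduces 8 recursive multiplications to 7 at each level.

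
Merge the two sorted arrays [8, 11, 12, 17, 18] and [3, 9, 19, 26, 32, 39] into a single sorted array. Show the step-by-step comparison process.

Merging process:

Compare 8 vs 3: take 3 from right. Merged: [3]
Compare 8 vs 9: take 8 from left. Merged: [3, 8]
Compare 11 vs 9: take 9 from right. Merged: [3, 8, 9]
Compare 11 vs 19: take 11 from left. Merged: [3, 8, 9, 11]
Compare 12 vs 19: take 12 from left. Merged: [3, 8, 9, 11, 12]
Compare 17 vs 19: take 17 from left. Merged: [3, 8, 9, 11, 12, 17]
Compare 18 vs 19: take 18 from left. Merged: [3, 8, 9, 11, 12, 17, 18]
Append remaining from right: [19, 26, 32, 39]. Merged: [3, 8, 9, 11, 12, 17, 18, 19, 26, 32, 39]

Final merged array: [3, 8, 9, 11, 12, 17, 18, 19, 26, 32, 39]
Total comparisons: 7

The merged array is [3, 8, 9, 11, 12, 17, 18, 19, 26, 32, 39], requiring 7 comparisons. The merge step runs in O(n) time where n is the total number of elements.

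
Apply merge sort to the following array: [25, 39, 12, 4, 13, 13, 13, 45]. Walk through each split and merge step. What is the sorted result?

Merge sort trace:

Split: [25, 39, 12, 4, 13, 13, 13, 45] -> [25, 39, 12, 4] and [13, 13, 13, 45]
  Split: [25, 39, 12, 4] -> [25, 39] and [12, 4]
    Split: [25, 39] -> [25] and [39]
    Merge: [25] + [39] -> [25, 39]
    Split: [12, 4] -> [12] and [4]
    Merge: [12] + [4] -> [4, 12]
  Merge: [25, 39] + [4, 12] -> [4, 12, 25, 39]
  Split: [13, 13, 13, 45] -> [13, 13] and [13, 45]
    Split: [13, 13] -> [13] and [13]
    Merge: [13] + [13] -> [13, 13]
    Split: [13, 45] -> [13] and [45]
    Merge: [13] + [45] -> [13, 45]
  Merge: [13, 13] + [13, 45] -> [13, 13, 13, 45]
Merge: [4, 12, 25, 39] + [13, 13, 13, 45] -> [4, 12, 13, 13, 13, 25, 39, 45]

Final sorted array: [4, 12, 13, 13, 13, 25, 39, 45]

The merge sort proceeds by recursively splitting the array and merging sorted halves.
After all merges, the sorted array is [4, 12, 13, 13, 13, 25, 39, 45].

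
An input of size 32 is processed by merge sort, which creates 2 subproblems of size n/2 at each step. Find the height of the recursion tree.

For divide and conquer with division factor 2:

Problem sizes at each level:
Level 0: 32
Level 1: 16
Level 2: 8
Level 3: 4
Level 4: 2
Level 5: 1

The root is level 0 and the size-1 base case is level 5 (the tree spans levels 0 through 5, i.e. 6 levels counting the root), so the depth is the number of divisions: log_2(32) = 5

The recursion tree depth is log_2(32) = 5. At each level, the problem size is divided by 2, so it takes 5 divisions to reduce to a base case of size 1. The algorithm makes 2 recursive calls at each level.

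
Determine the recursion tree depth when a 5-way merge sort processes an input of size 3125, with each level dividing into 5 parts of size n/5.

For divide and conquer with division factor 5:

Problem sizes at each level:
Level 0: 3125
Level 1: 625
Level 2: 125
Level 3: 25
Level 4: 5
Level 5: 1

The root is level 0 and the size-1 base case is level 5 (the tree spans levels 0 through 5, i.e. 6 levels counting the root), so the depth is the number of divisions: log_5(3125) = 5

The recursion tree depth is log_5(3125) = 5. At each level, the problem size is divided by 5, so it takes 5 divisions to reduce to a base case of size 1. The algorithm makes 5 recursive calls at each level.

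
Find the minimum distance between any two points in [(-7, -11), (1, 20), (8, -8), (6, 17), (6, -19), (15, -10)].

Computing all pairwise distances among 6 points:

d((-7, -11), (1, 20)) = 32.0156
d((-7, -11), (8, -8)) = 15.2971
d((-7, -11), (6, 17)) = 30.8707
d((-7, -11), (6, -19)) = 15.2643
d((-7, -11), (15, -10)) = 22.0227
d((1, 20), (8, -8)) = 28.8617
d((1, 20), (6, 17)) = 5.831 <-- minimum
d((1, 20), (6, -19)) = 39.3192
d((1, 20), (15, -10)) = 33.1059
d((8, -8), (6, 17)) = 25.0799
d((8, -8), (6, -19)) = 11.1803
d((8, -8), (15, -10)) = 7.2801
d((6, 17), (6, -19)) = 36.0
d((6, 17), (15, -10)) = 28.4605
d((6, -19), (15, -10)) = 12.7279

Closest pair: (1, 20) and (6, 17) with distance 5.831

The closest pair is (1, 20) and (6, 17) with Euclidean distance 5.831. For 6 points, brute-force pairwise comparison is shown above. For large n, the divide-and-conquer algorithm (sort by x, recurse on halves, check the dividing strip) achieves O(n log n).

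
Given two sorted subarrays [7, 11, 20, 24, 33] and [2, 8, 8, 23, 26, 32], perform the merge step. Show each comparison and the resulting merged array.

Merging process:

Compare 7 vs 2: take 2 from right. Merged: [2]
Compare 7 vs 8: take 7 from left. Merged: [2, 7]
Compare 11 vs 8: take 8 from right. Merged: [2, 7, 8]
Compare 11 vs 8: take 8 from right. Merged: [2, 7, 8, 8]
Compare 11 vs 23: take 11 from left. Merged: [2, 7, 8, 8, 11]
Compare 20 vs 23: take 20 from left. Merged: [2, 7, 8, 8, 11, 20]
Compare 24 vs 23: take 23 from right. Merged: [2, 7, 8, 8, 11, 20, 23]
Compare 24 vs 26: take 24 from left. Merged: [2, 7, 8, 8, 11, 20, 23, 24]
Compare 33 vs 26: take 26 from right. Merged: [2, 7, 8, 8, 11, 20, 23, 24, 26]
Compare 33 vs 32: take 32 from right. Merged: [2, 7, 8, 8, 11, 20, 23, 24, 26, 32]
Append remaining from left: [33]. Merged: [2, 7, 8, 8, 11, 20, 23, 24, 26, 32, 33]

Final merged array: [2, 7, 8, 8, 11, 20, 23, 24, 26, 32, 33]
Total comparisons: 10

The merged array is [2, 7, 8, 8, 11, 20, 23, 24, 26, 32, 33], requiring 10 comparisons. The merge step runs in O(n) time where n is the total number of elements.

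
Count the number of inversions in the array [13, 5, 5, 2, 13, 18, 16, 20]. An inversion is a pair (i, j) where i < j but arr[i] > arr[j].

Finding inversions in [13, 5, 5, 2, 13, 18, 16, 20]:

(0, 1): arr[0]=13 > arr[1]=5
(0, 2): arr[0]=13 > arr[2]=5
(0, 3): arr[0]=13 > arr[3]=2
(1, 3): arr[1]=5 > arr[3]=2
(2, 3): arr[2]=5 > arr[3]=2
(5, 6): arr[5]=18 > arr[6]=16

Total inversions: 6

The array has 6 inversion(s): (0,1), (0,2), (0,3), (1,3), (2,3), (5,6). Each pair (i,j) satisfies i < j and arr[i] > arr[j].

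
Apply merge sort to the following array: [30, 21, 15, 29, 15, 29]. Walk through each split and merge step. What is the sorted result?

Merge sort trace:

Split: [30, 21, 15, 29, 15, 29] -> [30, 21, 15] and [29, 15, 29]
  Split: [30, 21, 15] -> [30] and [21, 15]
    Split: [21, 15] -> [21] and [15]
    Merge: [21] + [15] -> [15, 21]
  Merge: [30] + [15, 21] -> [15, 21, 30]
  Split: [29, 15, 29] -> [29] and [15, 29]
    Split: [15, 29] -> [15] and [29]
    Merge: [15] + [29] -> [15, 29]
  Merge: [29] + [15, 29] -> [15, 29, 29]
Merge: [15, 21, 30] + [15, 29, 29] -> [15, 15, 21, 29, 29, 30]

Final sorted array: [15, 15, 21, 29, 29, 30]

The merge sort proceeds by recursively splitting the array and merging sorted halves.
After all merges, the sorted array is [15, 15, 21, 29, 29, 30].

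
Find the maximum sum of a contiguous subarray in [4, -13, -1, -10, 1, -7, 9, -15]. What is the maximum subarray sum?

Using Kadane's algorithm on [4, -13, -1, -10, 1, -7, 9, -15]:

Scanning through the array:
Position 1 (value -13): max_ending_here = -9, max_so_far = 4
Position 2 (value -1): max_ending_here = -1, max_so_far = 4
Position 3 (value -10): max_ending_here = -10, max_so_far = 4
Position 4 (value 1): max_ending_here = 1, max_so_far = 4
Position 5 (value -7): max_ending_here = -6, max_so_far = 4
Position 6 (value 9): max_ending_here = 9, max_so_far = 9
Position 7 (value -15): max_ending_here = -6, max_so_far = 9

Maximum subarray: [9]
Maximum sum: 9

The maximum subarray is [9] with sum 9. This subarray runs from index 6 to index 6.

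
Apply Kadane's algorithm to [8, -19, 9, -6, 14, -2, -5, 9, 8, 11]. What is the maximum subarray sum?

Using Kadane's algorithm on [8, -19, 9, -6, 14, -2, -5, 9, 8, 11]:

Scanning through the array:
Position 1 (value -19): max_ending_here = -11, max_so_far = 8
Position 2 (value 9): max_ending_here = 9, max_so_far = 9
Position 3 (value -6): max_ending_here = 3, max_so_far = 9
Position 4 (value 14): max_ending_here = 17, max_so_far = 17
Position 5 (value -2): max_ending_here = 15, max_so_far = 17
Position 6 (value -5): max_ending_here = 10, max_so_far = 17
Position 7 (value 9): max_ending_here = 19, max_so_far = 19
Position 8 (value 8): max_ending_here = 27, max_so_far = 27
Position 9 (value 11): max_ending_here = 38, max_so_far = 38

Maximum subarray: [9, -6, 14, -2, -5, 9, 8, 11]
Maximum sum: 38

The maximum subarray is [9, -6, 14, -2, -5, 9, 8, 11] with sum 38. This subarray runs from index 2 to index 9.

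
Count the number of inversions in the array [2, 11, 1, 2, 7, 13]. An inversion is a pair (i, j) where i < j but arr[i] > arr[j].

Finding inversions in [2, 11, 1, 2, 7, 13]:

(0, 2): arr[0]=2 > arr[2]=1
(1, 2): arr[1]=11 > arr[2]=1
(1, 3): arr[1]=11 > arr[3]=2
(1, 4): arr[1]=11 > arr[4]=7

Total inversions: 4

The array has 4 inversion(s): (0,2), (1,2), (1,3), (1,4). Each pair (i,j) satisfies i < j and arr[i] > arr[j].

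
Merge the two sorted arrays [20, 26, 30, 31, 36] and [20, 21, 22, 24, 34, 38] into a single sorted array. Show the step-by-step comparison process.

Merging process:

Compare 20 vs 20: take 20 from left. Merged: [20]
Compare 26 vs 20: take 20 from right. Merged: [20, 20]
Compare 26 vs 21: take 21 from right. Merged: [20, 20, 21]
Compare 26 vs 22: take 22 from right. Merged: [20, 20, 21, 22]
Compare 26 vs 24: take 24 from right. Merged: [20, 20, 21, 22, 24]
Compare 26 vs 34: take 26 from left. Merged: [20, 20, 21, 22, 24, 26]
Compare 30 vs 34: take 30 from left. Merged: [20, 20, 21, 22, 24, 26, 30]
Compare 31 vs 34: take 31 from left. Merged: [20, 20, 21, 22, 24, 26, 30, 31]
Compare 36 vs 34: take 34 from right. Merged: [20, 20, 21, 22, 24, 26, 30, 31, 34]
Compare 36 vs 38: take 36 from left. Merged: [20, 20, 21, 22, 24, 26, 30, 31, 34, 36]
Append remaining from right: [38]. Merged: [20, 20, 21, 22, 24, 26, 30, 31, 34, 36, 38]

Final merged array: [20, 20, 21, 22, 24, 26, 30, 31, 34, 36, 38]
Total comparisons: 10

The merged array is [20, 20, 21, 22, 24, 26, 30, 31, 34, 36, 38], requiring 10 comparisons. The merge step runs in O(n) time where n is the total number of elements.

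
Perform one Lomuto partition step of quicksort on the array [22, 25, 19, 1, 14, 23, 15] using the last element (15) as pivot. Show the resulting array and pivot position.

Lomuto partition with pivot = 15:

Initial array: [22, 25, 19, 1, 14, 23, 15]

arr[0]=22 > 15: no swap
arr[1]=25 > 15: no swap
arr[2]=19 > 15: no swap
arr[3]=1 <= 15: swap with position 0, array becomes [1, 25, 19, 22, 14, 23, 15]
arr[4]=14 <= 15: swap with position 1, array becomes [1, 14, 19, 22, 25, 23, 15]
arr[5]=23 > 15: no swap

Place pivot at position 2: [1, 14, 15, 22, 25, 23, 19]
Pivot position: 2

After partitioning with pivot 15, the array becomes [1, 14, 15, 22, 25, 23, 19]. The pivot is placed at index 2. All elements to the left of the pivot are <= 15, and all elements to the right are > 15.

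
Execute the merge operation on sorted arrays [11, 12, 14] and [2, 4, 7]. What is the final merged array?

Merging process:

Compare 11 vs 2: take 2 from right. Merged: [2]
Compare 11 vs 4: take 4 from right. Merged: [2, 4]
Compare 11 vs 7: take 7 from right. Merged: [2, 4, 7]
Append remaining from left: [11, 12, 14]. Merged: [2, 4, 7, 11, 12, 14]

Final merged array: [2, 4, 7, 11, 12, 14]
Total comparisons: 3

The merged array is [2, 4, 7, 11, 12, 14], requiring 3 comparisons. The merge step runs in O(n) time where n is the total number of elements.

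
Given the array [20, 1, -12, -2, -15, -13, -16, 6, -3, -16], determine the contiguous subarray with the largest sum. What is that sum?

Using Kadane's algorithm on [20, 1, -12, -2, -15, -13, -16, 6, -3, -16]:

Scanning through the array:
Position 1 (value 1): max_ending_here = 21, max_so_far = 21
Position 2 (value -12): max_ending_here = 9, max_so_far = 21
Position 3 (value -2): max_ending_here = 7, max_so_far = 21
Position 4 (value -15): max_ending_here = -8, max_so_far = 21
Position 5 (value -13): max_ending_here = -13, max_so_far = 21
Position 6 (value -16): max_ending_here = -16, max_so_far = 21
Position 7 (value 6): max_ending_here = 6, max_so_far = 21
Position 8 (value -3): max_ending_here = 3, max_so_far = 21
Position 9 (value -16): max_ending_here = -13, max_so_far = 21

Maximum subarray: [20, 1]
Maximum sum: 21

The maximum subarray is [20, 1] with sum 21. This subarray runs from index 0 to index 1.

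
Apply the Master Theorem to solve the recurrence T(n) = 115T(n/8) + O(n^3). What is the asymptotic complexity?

Master Theorem for T(n) = 115T(n/8) + O(n^3):

a = 115, b = 8, c = 3
log_b(a) = log_8(115) = 2.2818

Case 3: c = 3 > log_8(115) = 2.2818
T(n) = O(n^3) = O(n^3)

For T(n) = 115T(n/8) + O(n^3): log_8(115) = 2.2818. This is Case 3 of the Master Theorem (c > log_b(a), work dominated by root), giving O(n^3).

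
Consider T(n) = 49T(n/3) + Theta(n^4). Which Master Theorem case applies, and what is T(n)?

Master Theorem for T(n) = 49T(n/3) + O(n^4):

a = 49, b = 3, c = 4
log_b(a) = log_3(49) = 3.5425

Case 3: c = 4 > log_3(49) = 3.5425
T(n) = O(n^4) = O(n^4)

For T(n) = 49T(n/3) + O(n^4): log_3(49) = 3.5425. This is Case 3 of the Master Theorem (c > log_b(a), work dominated by root), giving O(n^4).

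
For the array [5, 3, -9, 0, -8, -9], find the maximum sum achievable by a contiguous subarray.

Using Kadane's algorithm on [5, 3, -9, 0, -8, -9]:

Scanning through the array:
Position 1 (value 3): max_ending_here = 8, max_so_far = 8
Position 2 (value -9): max_ending_here = -1, max_so_far = 8
Position 3 (value 0): max_ending_here = 0, max_so_far = 8
Position 4 (value -8): max_ending_here = -8, max_so_far = 8
Position 5 (value -9): max_ending_here = -9, max_so_far = 8

Maximum subarray: [5, 3]
Maximum sum: 8

The maximum subarray is [5, 3] with sum 8. This subarray runs from index 0 to index 1.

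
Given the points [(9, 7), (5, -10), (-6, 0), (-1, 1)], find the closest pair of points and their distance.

Computing all pairwise distances among 4 points:

d((9, 7), (5, -10)) = 17.4642
d((9, 7), (-6, 0)) = 16.5529
d((9, 7), (-1, 1)) = 11.6619
d((5, -10), (-6, 0)) = 14.8661
d((5, -10), (-1, 1)) = 12.53
d((-6, 0), (-1, 1)) = 5.099 <-- minimum

Closest pair: (-6, 0) and (-1, 1) with distance 5.099

The closest pair is (-6, 0) and (-1, 1) with Euclidean distance 5.099. For 4 points, brute-force pairwise comparison is shown above. For large n, the divide-and-conquer algorithm (sort by x, recurse on halves, check the dividing strip) achieves O(n log n).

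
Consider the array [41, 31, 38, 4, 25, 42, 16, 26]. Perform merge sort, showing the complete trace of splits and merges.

Merge sort trace:

Split: [41, 31, 38, 4, 25, 42, 16, 26] -> [41, 31, 38, 4] and [25, 42, 16, 26]
  Split: [41, 31, 38, 4] -> [41, 31] and [38, 4]
    Split: [41, 31] -> [41] and [31]
    Merge: [41] + [31] -> [31, 41]
    Split: [38, 4] -> [38] and [4]
    Merge: [38] + [4] -> [4, 38]
  Merge: [31, 41] + [4, 38] -> [4, 31, 38, 41]
  Split: [25, 42, 16, 26] -> [25, 42] and [16, 26]
    Split: [25, 42] -> [25] and [42]
    Merge: [25] + [42] -> [25, 42]
    Split: [16, 26] -> [16] and [26]
    Merge: [16] + [26] -> [16, 26]
  Merge: [25, 42] + [16, 26] -> [16, 25, 26, 42]
Merge: [4, 31, 38, 41] + [16, 25, 26, 42] -> [4, 16, 25, 26, 31, 38, 41, 42]

Final sorted array: [4, 16, 25, 26, 31, 38, 41, 42]

The merge sort proceeds by recursively splitting the array and merging sorted halves.
After all merges, the sorted array is [4, 16, 25, 26, 31, 38, 41, 42].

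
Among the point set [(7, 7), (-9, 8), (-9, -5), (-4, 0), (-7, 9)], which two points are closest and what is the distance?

Computing all pairwise distances among 5 points:

d((7, 7), (-9, 8)) = 16.0312
d((7, 7), (-9, -5)) = 20.0
d((7, 7), (-4, 0)) = 13.0384
d((7, 7), (-7, 9)) = 14.1421
d((-9, 8), (-9, -5)) = 13.0
d((-9, 8), (-4, 0)) = 9.434
d((-9, 8), (-7, 9)) = 2.2361 <-- minimum
d((-9, -5), (-4, 0)) = 7.0711
d((-9, -5), (-7, 9)) = 14.1421
d((-4, 0), (-7, 9)) = 9.4868

Closest pair: (-9, 8) and (-7, 9) with distance 2.2361

The closest pair is (-9, 8) and (-7, 9) with Euclidean distance 2.2361. For 5 points, brute-force pairwise comparison is shown above. For large n, the divide-and-conquer algorithm (sort by x, recurse on halves, check the dividing strip) achieves O(n log n).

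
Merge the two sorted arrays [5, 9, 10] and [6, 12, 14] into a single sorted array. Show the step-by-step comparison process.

Merging process:

Compare 5 vs 6: take 5 from left. Merged: [5]
Compare 9 vs 6: take 6 from right. Merged: [5, 6]
Compare 9 vs 12: take 9 from left. Merged: [5, 6, 9]
Compare 10 vs 12: take 10 from left. Merged: [5, 6, 9, 10]
Append remaining from right: [12, 14]. Merged: [5, 6, 9, 10, 12, 14]

Final merged array: [5, 6, 9, 10, 12, 14]
Total comparisons: 4

The merged array is [5, 6, 9, 10, 12, 14], requiring 4 comparisons. The merge step runs in O(n) time where n is the total number of elements.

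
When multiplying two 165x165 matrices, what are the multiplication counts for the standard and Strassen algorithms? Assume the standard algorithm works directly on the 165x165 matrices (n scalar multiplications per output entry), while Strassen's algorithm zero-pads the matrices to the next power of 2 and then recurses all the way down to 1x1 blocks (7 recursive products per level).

Matrix multiplication for 165x165 matrices:

Strassen's algorithm requires power-of-2 dimensions. Pad 165x165 to 256x256 (next power of 2).

Standard algorithm: 165^3 = 4492125 multiplications
Strassen's algorithm: 7^(log2(256)) = 7^8 = 5764801 multiplications
Difference: 4492125 - 5764801 = -1272676 (Strassen uses MORE here due to padding overhead — for small or just-over-power-of-2 n, padding can outweigh the per-level savings)

Standard: 4492125 multiplications (165^3). Strassen: 5764801 multiplications (7^8, after padding to 256x256). Strassen reduces 8 recursive multiplications to 7 at each level.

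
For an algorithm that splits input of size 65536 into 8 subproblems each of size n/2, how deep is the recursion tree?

For divide and conquer with division factor 2:

Problem sizes at each level:
Level 0: 65536
Level 1: 32768
Level 2: 16384
Level 3: 8192
Level 4: 4096
Level 5: 2048
Level 6: 1024
Level 7: 512
Level 8: 256
Level 9: 128
Level 10: 64
Level 11: 32
Level 12: 16
Level 13: 8
Level 14: 4
Level 15: 2
Level 16: 1

The root is level 0 and the size-1 base case is level 16 (the tree spans levels 0 through 16, i.e. 17 levels counting the root), so the depth is the number of divisions: log_2(65536) = 16

The recursion tree depth is log_2(65536) = 16. At each level, the problem size is divided by 2, so it takes 16 divisions to reduce to a base case of size 1. The algorithm makes 8 recursive calls at each level.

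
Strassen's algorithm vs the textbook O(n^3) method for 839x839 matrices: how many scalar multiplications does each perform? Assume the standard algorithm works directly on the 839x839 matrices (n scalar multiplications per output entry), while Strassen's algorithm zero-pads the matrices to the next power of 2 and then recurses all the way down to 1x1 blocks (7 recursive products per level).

Matrix multiplication for 839x839 matrices:

Strassen's algorithm requires power-of-2 dimensions. Pad 839x839 to 1024x1024 (next power of 2).

Standard algorithm: 839^3 = 590589719 multiplications
Strassen's algorithm: 7^(log2(1024)) = 7^10 = 282475249 multiplications
Savings: 590589719 - 282475249 = 308114470 multiplications

Standard: 590589719 multiplications (839^3). Strassen: 282475249 multiplications (7^10, after padding to 1024x1024). Strassen reduces 8 recursive multiplications to 7 at each level.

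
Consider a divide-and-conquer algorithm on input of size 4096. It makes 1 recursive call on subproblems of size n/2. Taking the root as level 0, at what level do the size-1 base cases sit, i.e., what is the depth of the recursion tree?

For divide and conquer with division factor 2:

Problem sizes at each level:
Level 0: 4096
Level 1: 2048
Level 2: 1024
Level 3: 512
Level 4: 256
Level 5: 128
Level 6: 64
Level 7: 32
Level 8: 16
Level 9: 8
Level 10: 4
Level 11: 2
Level 12: 1

The root is level 0 and the size-1 base case is level 12 (the tree spans levels 0 through 12, i.e. 13 levels counting the root), so the depth is the number of divisions: log_2(4096) = 12

The recursion tree depth is log_2(4096) = 12. At each level, the problem size is divided by 2, so it takes 12 divisions to reduce to a base case of size 1. The algorithm makes 1 recursive call at each level.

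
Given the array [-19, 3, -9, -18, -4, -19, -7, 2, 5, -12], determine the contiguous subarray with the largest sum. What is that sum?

Using Kadane's algorithm on [-19, 3, -9, -18, -4, -19, -7, 2, 5, -12]:

Scanning through the array:
Position 1 (value 3): max_ending_here = 3, max_so_far = 3
Position 2 (value -9): max_ending_here = -6, max_so_far = 3
Position 3 (value -18): max_ending_here = -18, max_so_far = 3
Position 4 (value -4): max_ending_here = -4, max_so_far = 3
Position 5 (value -19): max_ending_here = -19, max_so_far = 3
Position 6 (value -7): max_ending_here = -7, max_so_far = 3
Position 7 (value 2): max_ending_here = 2, max_so_far = 3
Position 8 (value 5): max_ending_here = 7, max_so_far = 7
Position 9 (value -12): max_ending_here = -5, max_so_far = 7

Maximum subarray: [2, 5]
Maximum sum: 7

The maximum subarray is [2, 5] with sum 7. This subarray runs from index 7 to index 8.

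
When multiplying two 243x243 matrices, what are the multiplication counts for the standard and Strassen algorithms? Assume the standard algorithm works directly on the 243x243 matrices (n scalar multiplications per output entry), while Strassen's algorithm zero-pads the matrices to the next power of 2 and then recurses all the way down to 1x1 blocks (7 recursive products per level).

Matrix multiplication for 243x243 matrices:

Strassen's algorithm requires power-of-2 dimensions. Pad 243x243 to 256x256 (next power of 2).

Standard algorithm: 243^3 = 14348907 multiplications
Strassen's algorithm: 7^(log2(256)) = 7^8 = 5764801 multiplications
Savings: 14348907 - 5764801 = 8584106 multiplications

Standard: 14348907 multiplications (243^3). Strassen: 5764801 multiplications (7^8, after padding to 256x256). Strassen reduces 8 recursive multiplications to 7 at each level.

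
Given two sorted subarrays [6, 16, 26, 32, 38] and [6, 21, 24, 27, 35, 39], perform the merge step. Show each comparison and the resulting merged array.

Merging process:

Compare 6 vs 6: take 6 from left. Merged: [6]
Compare 16 vs 6: take 6 from right. Merged: [6, 6]
Compare 16 vs 21: take 16 from left. Merged: [6, 6, 16]
Compare 26 vs 21: take 21 from right. Merged: [6, 6, 16, 21]
Compare 26 vs 24: take 24 from right. Merged: [6, 6, 16, 21, 24]
Compare 26 vs 27: take 26 from left. Merged: [6, 6, 16, 21, 24, 26]
Compare 32 vs 27: take 27 from right. Merged: [6, 6, 16, 21, 24, 26, 27]
Compare 32 vs 35: take 32 from left. Merged: [6, 6, 16, 21, 24, 26, 27, 32]
Compare 38 vs 35: take 35 from right. Merged: [6, 6, 16, 21, 24, 26, 27, 32, 35]
Compare 38 vs 39: take 38 from left. Merged: [6, 6, 16, 21, 24, 26, 27, 32, 35, 38]
Append remaining from right: [39]. Merged: [6, 6, 16, 21, 24, 26, 27, 32, 35, 38, 39]

Final merged array: [6, 6, 16, 21, 24, 26, 27, 32, 35, 38, 39]
Total comparisons: 10

The merged array is [6, 6, 16, 21, 24, 26, 27, 32, 35, 38, 39], requiring 10 comparisons. The merge step runs in O(n) time where n is the total number of elements.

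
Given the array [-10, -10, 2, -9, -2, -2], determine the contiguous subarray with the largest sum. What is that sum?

Using Kadane's algorithm on [-10, -10, 2, -9, -2, -2]:

Scanning through the array:
Position 1 (value -10): max_ending_here = -10, max_so_far = -10
Position 2 (value 2): max_ending_here = 2, max_so_far = 2
Position 3 (value -9): max_ending_here = -7, max_so_far = 2
Position 4 (value -2): max_ending_here = -2, max_so_far = 2
Position 5 (value -2): max_ending_here = -2, max_so_far = 2

Maximum subarray: [2]
Maximum sum: 2

The maximum subarray is [2] with sum 2. This subarray runs from index 2 to index 2.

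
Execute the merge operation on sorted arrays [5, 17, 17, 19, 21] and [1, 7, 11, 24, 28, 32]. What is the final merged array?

Merging process:

Compare 5 vs 1: take 1 from right. Merged: [1]
Compare 5 vs 7: take 5 from left. Merged: [1, 5]
Compare 17 vs 7: take 7 from right. Merged: [1, 5, 7]
Compare 17 vs 11: take 11 from right. Merged: [1, 5, 7, 11]
Compare 17 vs 24: take 17 from left. Merged: [1, 5, 7, 11, 17]
Compare 17 vs 24: take 17 from left. Merged: [1, 5, 7, 11, 17, 17]
Compare 19 vs 24: take 19 from left. Merged: [1, 5, 7, 11, 17, 17, 19]
Compare 21 vs 24: take 21 from left. Merged: [1, 5, 7, 11, 17, 17, 19, 21]
Append remaining from right: [24, 28, 32]. Merged: [1, 5, 7, 11, 17, 17, 19, 21, 24, 28, 32]

Final merged array: [1, 5, 7, 11, 17, 17, 19, 21, 24, 28, 32]
Total comparisons: 8

The merged array is [1, 5, 7, 11, 17, 17, 19, 21, 24, 28, 32], requiring 8 comparisons. The merge step runs in O(n) time where n is the total number of elements.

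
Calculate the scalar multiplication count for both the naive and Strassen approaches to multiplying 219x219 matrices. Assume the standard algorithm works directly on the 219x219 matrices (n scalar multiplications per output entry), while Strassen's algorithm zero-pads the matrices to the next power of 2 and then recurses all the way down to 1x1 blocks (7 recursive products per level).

Matrix multiplication for 219x219 matrices:

Strassen's algorithm requires power-of-2 dimensions. Pad 219x219 to 256x256 (next power of 2).

Standard algorithm: 219^3 = 10503459 multiplications
Strassen's algorithm: 7^(log2(256)) = 7^8 = 5764801 multiplications
Savings: 10503459 - 5764801 = 4738658 multiplications

Standard: 10503459 multiplications (219^3). Strassen: 5764801 multiplications (7^8, after padding to 256x256). Strassen reduces 8 recursive multiplications to 7 at each level.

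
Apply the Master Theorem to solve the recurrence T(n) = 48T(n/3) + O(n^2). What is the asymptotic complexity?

Master Theorem for T(n) = 48T(n/3) + O(n^2):

a = 48, b = 3, c = 2
log_b(a) = log_3(48) = 3.5237

Case 1: c = 2 < log_3(48) = 3.5237
T(n) = O(n^(log_3 48))

For T(n) = 48T(n/3) + O(n^2): log_3(48) = 3.5237. This is Case 1 of the Master Theorem (c < log_b(a), work dominated by leaves), giving O(n^(log_3 48)).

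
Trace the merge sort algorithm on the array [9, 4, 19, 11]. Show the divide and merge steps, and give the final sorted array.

Merge sort trace:

Split: [9, 4, 19, 11] -> [9, 4] and [19, 11]
  Split: [9, 4] -> [9] and [4]
  Merge: [9] + [4] -> [4, 9]
  Split: [19, 11] -> [19] and [11]
  Merge: [19] + [11] -> [11, 19]
Merge: [4, 9] + [11, 19] -> [4, 9, 11, 19]

Final sorted array: [4, 9, 11, 19]

The merge sort proceeds by recursively splitting the array and merging sorted halves.
After all merges, the sorted array is [4, 9, 11, 19].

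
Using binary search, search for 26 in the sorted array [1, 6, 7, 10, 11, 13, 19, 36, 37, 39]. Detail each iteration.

Binary search for 26 in [1, 6, 7, 10, 11, 13, 19, 36, 37, 39]:

lo=0, hi=9, mid=4, arr[mid]=11 -> 11 < 26, search right half
lo=5, hi=9, mid=7, arr[mid]=36 -> 36 > 26, search left half
lo=5, hi=6, mid=5, arr[mid]=13 -> 13 < 26, search right half
lo=6, hi=6, mid=6, arr[mid]=19 -> 19 < 26, search right half
lo=7 > hi=6, target 26 not found

Binary search determines that 26 is not in the array after 4 comparisons. The search space was exhausted without finding the target.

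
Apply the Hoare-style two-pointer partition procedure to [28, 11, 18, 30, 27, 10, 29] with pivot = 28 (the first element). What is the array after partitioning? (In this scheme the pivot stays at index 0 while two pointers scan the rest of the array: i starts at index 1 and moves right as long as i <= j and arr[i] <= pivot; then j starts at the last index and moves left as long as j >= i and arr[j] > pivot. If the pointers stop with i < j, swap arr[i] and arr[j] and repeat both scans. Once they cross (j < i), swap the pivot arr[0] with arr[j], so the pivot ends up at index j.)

Hoare-style two-pointer partition with pivot = 28:

Initial array: [28, 11, 18, 30, 27, 10, 29]

Pointers start at i = 1, j = 6.
i stops at index 3 (arr[3]=30 > 28), j stops at index 5 (arr[5]=10 <= 28): swap arr[3] and arr[5], array becomes [28, 11, 18, 10, 27, 30, 29]
i ends at 5, j ends at 4: the pointers have crossed (j < i), so scanning stops.

Swap pivot arr[0] with arr[4] to place pivot at position 4: [27, 11, 18, 10, 28, 30, 29]
Pivot position: 4

After partitioning with pivot 28, the array becomes [27, 11, 18, 10, 28, 30, 29]. The pivot is placed at index 4. All elements to the left of the pivot are <= 28, and all elements to the right are > 28.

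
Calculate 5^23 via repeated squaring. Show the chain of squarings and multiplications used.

Computing 5^23 by squaring (build up from 5^1; each line after the first costs one multiplication):

5^1 = 5
5^2 = (5^1)^2 = 5^2 = 25
5^4 = (5^2)^2 = 25^2 = 625
5^5 = 5 * 5^4 = 5 * 625 = 3125
5^10 = (5^5)^2 = 3125^2 = 9765625
5^11 = 5 * 5^10 = 5 * 9765625 = 48828125
5^22 = (5^11)^2 = 48828125^2 = 2384185791015625
5^23 = 5 * 5^22 = 5 * 2384185791015625 = 11920928955078125

Result: 11920928955078125
Multiplications needed: 7 (7 lines after 5^1)

5^23 = 11920928955078125. Using exponentiation by squaring, this requires 7 multiplications. The key idea: if the exponent is even, square the half-power; if odd, multiply by the base once.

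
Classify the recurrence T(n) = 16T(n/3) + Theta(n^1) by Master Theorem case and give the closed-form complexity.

Master Theorem for T(n) = 16T(n/3) + O(n^1):

a = 16, b = 3, c = 1
log_b(a) = log_3(16) = 2.5237

Case 1: c = 1 < log_3(16) = 2.5237
T(n) = O(n^(log_3 16))

For T(n) = 16T(n/3) + O(n^1): log_3(16) = 2.5237. This is Case 1 of the Master Theorem (c < log_b(a), work dominated by leaves), giving O(n^(log_3 16)).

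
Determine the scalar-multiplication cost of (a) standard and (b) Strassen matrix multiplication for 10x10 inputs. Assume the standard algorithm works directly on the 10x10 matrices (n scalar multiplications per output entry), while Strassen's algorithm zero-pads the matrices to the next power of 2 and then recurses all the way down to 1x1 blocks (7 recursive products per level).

Matrix multiplication for 10x10 matrices:

Strassen's algorithm requires power-of-2 dimensions. Pad 10x10 to 16x16 (next power of 2).

Standard algorithm: 10^3 = 1000 multiplications
Strassen's algorithm: 7^(log2(16)) = 7^4 = 2401 multiplications
Difference: 1000 - 2401 = -1401 (Strassen uses MORE here due to padding overhead — for small or just-over-power-of-2 n, padding can outweigh the per-level savings)

Standard: 1000 multiplications (10^3). Strassen: 2401 multiplications (7^4, after padding to 16x16). Strassen reduces 8 recursive multiplications to 7 at each level.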